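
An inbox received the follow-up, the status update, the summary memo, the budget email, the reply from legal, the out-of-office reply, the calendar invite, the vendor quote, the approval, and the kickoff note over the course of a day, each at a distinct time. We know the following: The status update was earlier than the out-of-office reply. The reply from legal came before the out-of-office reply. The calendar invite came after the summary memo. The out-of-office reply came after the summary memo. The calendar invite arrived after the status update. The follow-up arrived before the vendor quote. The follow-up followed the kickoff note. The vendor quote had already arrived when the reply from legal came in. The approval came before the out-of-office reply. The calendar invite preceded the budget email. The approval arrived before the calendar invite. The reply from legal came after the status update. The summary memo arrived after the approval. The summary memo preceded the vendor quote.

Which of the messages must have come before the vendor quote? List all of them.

Directly stated before the vendor quote: the follow-up and the summary memo.
The approval reaches the vendor quote via the approval → the summary memo → the vendor quote.
The kickoff note reaches the vendor quote via the kickoff note → the follow-up → the vendor quote.

the approval, the follow-up, the kickoff note, the summary memo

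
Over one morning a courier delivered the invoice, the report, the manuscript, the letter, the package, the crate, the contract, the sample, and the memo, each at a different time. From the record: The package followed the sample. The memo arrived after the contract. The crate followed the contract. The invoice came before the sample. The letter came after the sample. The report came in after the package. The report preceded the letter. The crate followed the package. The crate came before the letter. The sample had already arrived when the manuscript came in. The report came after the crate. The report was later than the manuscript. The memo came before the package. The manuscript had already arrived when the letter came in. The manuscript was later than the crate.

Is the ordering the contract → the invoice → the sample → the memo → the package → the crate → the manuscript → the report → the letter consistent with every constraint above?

Check each stated constraint against the proposed order — e.g. the contract is ahead of the crate; the sample is ahead of the letter. Every pair is in the required order; nothing is violated.

yes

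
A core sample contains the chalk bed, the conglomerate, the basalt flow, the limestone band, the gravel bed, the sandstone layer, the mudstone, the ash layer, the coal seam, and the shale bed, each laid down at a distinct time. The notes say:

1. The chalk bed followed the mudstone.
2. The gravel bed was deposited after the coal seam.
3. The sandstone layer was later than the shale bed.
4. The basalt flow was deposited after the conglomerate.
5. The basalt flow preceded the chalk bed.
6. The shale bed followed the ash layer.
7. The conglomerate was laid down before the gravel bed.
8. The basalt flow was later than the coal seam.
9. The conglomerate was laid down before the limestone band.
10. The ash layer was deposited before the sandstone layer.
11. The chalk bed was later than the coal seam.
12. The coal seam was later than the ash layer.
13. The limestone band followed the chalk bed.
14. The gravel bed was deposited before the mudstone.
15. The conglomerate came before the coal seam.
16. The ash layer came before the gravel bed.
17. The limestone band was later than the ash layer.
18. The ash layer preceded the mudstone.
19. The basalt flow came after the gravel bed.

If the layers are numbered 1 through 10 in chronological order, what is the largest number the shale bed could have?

9

The shale bed must come before the sandstone layer — 1 layer forced after it.
Everything else can be placed before the shale bed in some valid order, so the shale bed can sit as late as position 10 − 1 = 9.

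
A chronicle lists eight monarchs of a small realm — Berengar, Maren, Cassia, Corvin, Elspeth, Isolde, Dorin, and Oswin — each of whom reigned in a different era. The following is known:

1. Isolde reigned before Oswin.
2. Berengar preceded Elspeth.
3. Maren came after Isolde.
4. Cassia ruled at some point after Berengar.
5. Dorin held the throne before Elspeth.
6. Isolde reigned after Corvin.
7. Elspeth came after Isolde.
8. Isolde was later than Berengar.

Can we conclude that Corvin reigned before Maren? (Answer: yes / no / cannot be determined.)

yes

Chain the constraints: Corvin → Isolde → Maren. Each link is directly stated, so Corvin comes before Maren.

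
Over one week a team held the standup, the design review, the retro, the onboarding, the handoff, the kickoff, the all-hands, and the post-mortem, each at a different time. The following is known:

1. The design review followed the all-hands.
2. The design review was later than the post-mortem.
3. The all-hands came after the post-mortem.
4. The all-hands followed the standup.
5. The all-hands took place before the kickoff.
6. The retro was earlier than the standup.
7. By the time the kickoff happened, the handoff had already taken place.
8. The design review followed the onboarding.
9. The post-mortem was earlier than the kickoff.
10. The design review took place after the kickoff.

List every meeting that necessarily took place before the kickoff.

the all-hands, the handoff, the post-mortem, the retro, the standup

Directly stated before the kickoff: the all-hands, the handoff, and the post-mortem.
The retro reaches the kickoff via the retro → the standup → the all-hands → the kickoff.
The standup reaches the kickoff via the standup → the all-hands → the kickoff.
No chain forces the design review (or any of the others) ahead of the kickoff.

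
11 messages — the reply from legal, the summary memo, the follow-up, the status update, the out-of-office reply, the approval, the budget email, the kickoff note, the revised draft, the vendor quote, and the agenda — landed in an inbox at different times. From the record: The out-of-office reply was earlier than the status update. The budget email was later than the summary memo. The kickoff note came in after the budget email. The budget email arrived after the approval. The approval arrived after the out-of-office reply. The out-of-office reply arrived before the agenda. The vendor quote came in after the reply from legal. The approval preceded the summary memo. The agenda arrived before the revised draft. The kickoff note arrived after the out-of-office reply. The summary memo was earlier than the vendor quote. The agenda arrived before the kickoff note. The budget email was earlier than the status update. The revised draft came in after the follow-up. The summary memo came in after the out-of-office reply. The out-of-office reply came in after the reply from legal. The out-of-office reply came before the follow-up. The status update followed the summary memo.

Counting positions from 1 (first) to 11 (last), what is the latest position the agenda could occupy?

9

The agenda must come before the kickoff note and the revised draft — 2 messages forced after it.
Everything else can be placed before the agenda in some valid order, so the agenda can sit as late as position 11 − 2 = 9.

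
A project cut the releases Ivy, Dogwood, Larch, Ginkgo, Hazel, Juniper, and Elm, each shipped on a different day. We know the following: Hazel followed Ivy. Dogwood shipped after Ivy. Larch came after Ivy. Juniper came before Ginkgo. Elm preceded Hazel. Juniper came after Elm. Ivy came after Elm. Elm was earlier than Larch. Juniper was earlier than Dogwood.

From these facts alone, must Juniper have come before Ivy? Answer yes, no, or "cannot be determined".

cannot be determined

No chain of stated constraints runs from Juniper to Ivy, and none runs from Ivy to Juniper either.
So the relative order of Juniper and Ivy is not fixed by the given facts.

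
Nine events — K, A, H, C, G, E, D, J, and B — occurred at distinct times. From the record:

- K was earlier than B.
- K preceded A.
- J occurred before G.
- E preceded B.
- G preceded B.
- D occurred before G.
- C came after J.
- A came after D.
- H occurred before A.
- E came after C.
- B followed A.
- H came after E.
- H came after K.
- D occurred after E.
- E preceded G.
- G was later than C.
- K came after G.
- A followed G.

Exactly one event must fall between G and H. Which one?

K

Tracing the constraints gives G → K → H, so K sits after G and before H.
No other event is forced both after G and before H.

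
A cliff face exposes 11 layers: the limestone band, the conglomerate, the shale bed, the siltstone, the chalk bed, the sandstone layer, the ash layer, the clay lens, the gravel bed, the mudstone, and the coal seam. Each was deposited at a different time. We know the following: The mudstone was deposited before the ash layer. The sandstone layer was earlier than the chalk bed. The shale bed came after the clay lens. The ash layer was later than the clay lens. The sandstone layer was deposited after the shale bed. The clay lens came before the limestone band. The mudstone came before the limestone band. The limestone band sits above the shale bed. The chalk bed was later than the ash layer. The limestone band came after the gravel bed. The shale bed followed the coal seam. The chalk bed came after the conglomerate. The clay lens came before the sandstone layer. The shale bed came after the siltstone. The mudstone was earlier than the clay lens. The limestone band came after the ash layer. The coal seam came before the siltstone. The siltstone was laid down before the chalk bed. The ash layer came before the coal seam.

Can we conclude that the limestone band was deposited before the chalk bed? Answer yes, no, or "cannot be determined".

cannot be determined

No chain of stated constraints runs from the limestone band to the chalk bed, and none runs from the chalk bed to the limestone band either.
So the relative order of the limestone band and the chalk bed is not fixed by the given facts.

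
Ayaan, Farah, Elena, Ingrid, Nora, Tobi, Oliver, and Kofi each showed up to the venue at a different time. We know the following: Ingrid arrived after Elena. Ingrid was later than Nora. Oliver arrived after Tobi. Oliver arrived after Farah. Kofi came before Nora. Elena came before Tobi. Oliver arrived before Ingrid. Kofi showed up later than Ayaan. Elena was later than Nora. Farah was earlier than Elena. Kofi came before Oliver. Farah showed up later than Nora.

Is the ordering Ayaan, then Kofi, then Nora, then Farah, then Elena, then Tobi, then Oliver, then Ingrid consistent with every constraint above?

Check each stated constraint against the proposed order — e.g. Kofi is ahead of Oliver; Nora is ahead of Ingrid. Every pair is in the required order; nothing is violated.

yes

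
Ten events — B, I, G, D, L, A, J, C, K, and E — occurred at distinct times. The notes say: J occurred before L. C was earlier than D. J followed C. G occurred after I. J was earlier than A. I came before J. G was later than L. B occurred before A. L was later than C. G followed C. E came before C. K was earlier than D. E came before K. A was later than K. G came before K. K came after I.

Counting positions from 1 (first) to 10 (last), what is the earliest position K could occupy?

7

C, E, G, I, J, and L must all come before K — 6 forced predecessors.
Nothing else is forced ahead of K, so its earliest slot is position 6 + 1 = 7.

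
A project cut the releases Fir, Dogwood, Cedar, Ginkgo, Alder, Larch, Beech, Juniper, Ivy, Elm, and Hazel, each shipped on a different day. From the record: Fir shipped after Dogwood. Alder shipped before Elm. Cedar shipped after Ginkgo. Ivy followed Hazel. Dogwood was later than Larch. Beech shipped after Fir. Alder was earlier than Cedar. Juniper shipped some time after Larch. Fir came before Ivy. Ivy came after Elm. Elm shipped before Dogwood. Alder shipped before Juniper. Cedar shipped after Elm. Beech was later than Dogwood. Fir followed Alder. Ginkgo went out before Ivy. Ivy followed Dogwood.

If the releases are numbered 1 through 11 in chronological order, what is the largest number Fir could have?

9

Fir must come before Beech and Ivy — 2 releases forced after it.
Everything else can be placed before Fir in some valid order, so Fir can sit as late as position 11 − 2 = 9.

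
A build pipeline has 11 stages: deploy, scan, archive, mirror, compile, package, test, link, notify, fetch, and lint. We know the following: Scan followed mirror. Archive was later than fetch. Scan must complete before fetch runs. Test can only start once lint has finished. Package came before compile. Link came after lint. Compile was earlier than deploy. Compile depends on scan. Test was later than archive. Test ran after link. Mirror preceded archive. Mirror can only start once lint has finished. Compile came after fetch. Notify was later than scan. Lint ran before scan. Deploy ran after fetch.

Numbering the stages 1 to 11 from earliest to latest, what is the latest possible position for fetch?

7

Fetch must come before archive, compile, deploy, and test — 4 stages forced after it.
Everything else can be placed before fetch in some valid order, so fetch can sit as late as position 11 − 4 = 7.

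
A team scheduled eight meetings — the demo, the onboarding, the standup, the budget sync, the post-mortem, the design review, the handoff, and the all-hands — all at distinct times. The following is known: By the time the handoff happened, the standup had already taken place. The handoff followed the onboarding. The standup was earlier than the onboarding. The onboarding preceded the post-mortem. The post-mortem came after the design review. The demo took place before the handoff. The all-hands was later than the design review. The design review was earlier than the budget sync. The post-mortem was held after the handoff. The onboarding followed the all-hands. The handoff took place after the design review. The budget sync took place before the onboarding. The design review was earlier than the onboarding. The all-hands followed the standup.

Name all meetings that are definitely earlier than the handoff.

the all-hands, the budget sync, the demo, the design review, the onboarding, the standup

Directly stated before the handoff: the demo, the design review, the onboarding, and the standup.
The all-hands reaches the handoff via the all-hands → the onboarding → the handoff.
The budget sync reaches the handoff via the budget sync → the onboarding → the handoff.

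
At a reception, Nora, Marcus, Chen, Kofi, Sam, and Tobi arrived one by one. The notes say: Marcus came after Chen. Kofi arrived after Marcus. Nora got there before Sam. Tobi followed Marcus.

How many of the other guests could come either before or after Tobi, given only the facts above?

3

Forced before Tobi: Chen and Marcus.
That leaves Kofi, Nora, and Sam with no forced order relative to Tobi — 3.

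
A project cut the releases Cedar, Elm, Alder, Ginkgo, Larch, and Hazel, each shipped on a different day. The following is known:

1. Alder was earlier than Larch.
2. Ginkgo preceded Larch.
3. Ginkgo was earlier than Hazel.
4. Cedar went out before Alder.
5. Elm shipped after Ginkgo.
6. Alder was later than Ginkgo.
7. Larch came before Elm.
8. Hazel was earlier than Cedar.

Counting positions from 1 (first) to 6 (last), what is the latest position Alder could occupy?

4

Alder must come before Elm and Larch — 2 releases forced after it.
Everything else can be placed before Alder in some valid order, so Alder can sit as late as position 6 − 2 = 4.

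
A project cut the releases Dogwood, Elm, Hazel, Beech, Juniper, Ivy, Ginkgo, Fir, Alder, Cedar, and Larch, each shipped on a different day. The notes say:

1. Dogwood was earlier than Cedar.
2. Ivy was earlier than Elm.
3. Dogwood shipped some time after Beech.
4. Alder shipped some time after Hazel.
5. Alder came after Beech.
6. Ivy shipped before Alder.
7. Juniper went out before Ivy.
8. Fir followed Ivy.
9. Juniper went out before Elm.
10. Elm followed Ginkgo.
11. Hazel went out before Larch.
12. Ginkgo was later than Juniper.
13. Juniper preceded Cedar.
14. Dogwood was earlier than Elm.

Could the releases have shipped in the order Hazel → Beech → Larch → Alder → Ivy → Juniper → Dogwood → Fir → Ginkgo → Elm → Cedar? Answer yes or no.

The constraints require Juniper before Ivy, but in the proposed sequence Ivy appears ahead of Juniper. That one violation is enough.

no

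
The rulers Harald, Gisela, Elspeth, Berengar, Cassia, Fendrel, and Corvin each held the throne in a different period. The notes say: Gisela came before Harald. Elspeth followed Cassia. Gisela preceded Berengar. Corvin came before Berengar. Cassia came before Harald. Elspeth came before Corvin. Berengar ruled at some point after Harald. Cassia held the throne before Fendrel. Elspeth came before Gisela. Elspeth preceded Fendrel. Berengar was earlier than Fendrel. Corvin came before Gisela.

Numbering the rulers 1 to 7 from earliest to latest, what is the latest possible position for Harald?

Harald must come before Berengar and Fendrel — 2 rulers forced after them.
Everything else can be placed before Harald in some valid order, so Harald can sit as late as position 7 − 2 = 5.

5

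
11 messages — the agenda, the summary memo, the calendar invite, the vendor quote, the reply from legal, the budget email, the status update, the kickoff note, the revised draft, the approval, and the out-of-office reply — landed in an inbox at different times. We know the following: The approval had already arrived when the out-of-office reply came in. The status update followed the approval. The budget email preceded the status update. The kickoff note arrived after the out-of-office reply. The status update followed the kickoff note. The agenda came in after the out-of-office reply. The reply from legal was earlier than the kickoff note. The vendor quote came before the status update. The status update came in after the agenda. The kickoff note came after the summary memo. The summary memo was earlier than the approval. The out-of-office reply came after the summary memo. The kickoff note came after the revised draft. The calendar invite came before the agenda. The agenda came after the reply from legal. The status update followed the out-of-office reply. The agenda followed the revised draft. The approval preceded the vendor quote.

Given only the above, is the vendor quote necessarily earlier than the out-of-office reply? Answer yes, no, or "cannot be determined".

cannot be determined

No chain of stated constraints runs from the vendor quote to the out-of-office reply, and none runs from the out-of-office reply to the vendor quote either.
So the relative order of the vendor quote and the out-of-office reply is not fixed by the given facts.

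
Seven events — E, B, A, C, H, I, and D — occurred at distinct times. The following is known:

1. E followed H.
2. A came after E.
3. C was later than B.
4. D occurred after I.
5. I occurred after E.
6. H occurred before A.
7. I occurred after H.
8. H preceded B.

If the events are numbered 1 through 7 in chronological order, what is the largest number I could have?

I must come before D — 1 event forced after it.
Everything else can be placed before I in some valid order, so I can sit as late as position 7 − 1 = 6.

6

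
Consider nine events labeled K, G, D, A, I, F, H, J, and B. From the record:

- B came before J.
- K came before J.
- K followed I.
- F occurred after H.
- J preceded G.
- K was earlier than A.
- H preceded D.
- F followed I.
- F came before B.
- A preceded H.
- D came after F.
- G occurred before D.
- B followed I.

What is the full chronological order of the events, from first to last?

The constraints fix every adjacent pair, so only one ordering works:
I → K → A → H → F → B → J → G → D.

I, K, A, H, F, B, J, G, D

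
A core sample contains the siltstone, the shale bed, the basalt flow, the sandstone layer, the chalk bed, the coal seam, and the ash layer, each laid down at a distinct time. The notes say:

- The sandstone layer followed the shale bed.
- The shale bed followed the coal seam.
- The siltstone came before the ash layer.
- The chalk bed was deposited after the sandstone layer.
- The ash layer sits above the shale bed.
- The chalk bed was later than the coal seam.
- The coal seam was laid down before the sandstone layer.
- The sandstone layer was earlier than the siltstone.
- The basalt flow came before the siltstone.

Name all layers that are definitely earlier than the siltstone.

the basalt flow, the coal seam, the sandstone layer, the shale bed

Directly stated before the siltstone: the basalt flow and the sandstone layer.
The coal seam reaches the siltstone via the coal seam → the sandstone layer → the siltstone.
The shale bed reaches the siltstone via the shale bed → the sandstone layer → the siltstone.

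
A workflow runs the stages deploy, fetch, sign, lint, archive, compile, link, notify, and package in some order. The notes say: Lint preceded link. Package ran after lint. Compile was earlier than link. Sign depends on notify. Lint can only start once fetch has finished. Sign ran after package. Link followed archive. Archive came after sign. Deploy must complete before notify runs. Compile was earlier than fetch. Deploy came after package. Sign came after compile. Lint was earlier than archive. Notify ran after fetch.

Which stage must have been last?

Every other stage has a chain of constraints placing it before link, so link is last.

link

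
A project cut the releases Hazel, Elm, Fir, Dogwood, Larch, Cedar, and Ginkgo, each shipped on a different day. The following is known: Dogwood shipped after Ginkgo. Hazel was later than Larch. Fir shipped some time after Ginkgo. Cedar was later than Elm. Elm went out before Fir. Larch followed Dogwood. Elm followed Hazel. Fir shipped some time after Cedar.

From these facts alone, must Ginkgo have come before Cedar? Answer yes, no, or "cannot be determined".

yes

Chain the constraints: Ginkgo → Dogwood → Larch → Hazel → Elm → Cedar. Each link is directly stated, so Ginkgo comes before Cedar.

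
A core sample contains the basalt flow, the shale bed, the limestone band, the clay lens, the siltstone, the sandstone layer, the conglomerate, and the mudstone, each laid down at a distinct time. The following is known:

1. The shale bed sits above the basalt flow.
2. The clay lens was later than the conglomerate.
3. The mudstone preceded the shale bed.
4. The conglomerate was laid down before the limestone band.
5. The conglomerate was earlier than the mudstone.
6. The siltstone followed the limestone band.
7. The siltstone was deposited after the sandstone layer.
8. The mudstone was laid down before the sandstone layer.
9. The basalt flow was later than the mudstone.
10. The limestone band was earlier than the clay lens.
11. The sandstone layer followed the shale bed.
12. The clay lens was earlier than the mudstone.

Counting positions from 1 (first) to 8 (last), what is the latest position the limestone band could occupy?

The limestone band must come before the basalt flow, the clay lens, the mudstone, the sandstone layer, the shale bed, and the siltstone — 6 layers forced after it.
Everything else can be placed before the limestone band in some valid order, so the limestone band can sit as late as position 8 − 6 = 2.

2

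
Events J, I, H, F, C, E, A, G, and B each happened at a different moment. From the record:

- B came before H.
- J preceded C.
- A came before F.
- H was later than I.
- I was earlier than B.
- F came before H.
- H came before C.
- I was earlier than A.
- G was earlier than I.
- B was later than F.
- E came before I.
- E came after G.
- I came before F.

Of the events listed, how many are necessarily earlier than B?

Directly stated before B: F and I.
A reaches B via A → F → B.
E reaches B via E → I → B.
G reaches B via G → I → B.
That's A, E, F, G, and I — 5 in all.

5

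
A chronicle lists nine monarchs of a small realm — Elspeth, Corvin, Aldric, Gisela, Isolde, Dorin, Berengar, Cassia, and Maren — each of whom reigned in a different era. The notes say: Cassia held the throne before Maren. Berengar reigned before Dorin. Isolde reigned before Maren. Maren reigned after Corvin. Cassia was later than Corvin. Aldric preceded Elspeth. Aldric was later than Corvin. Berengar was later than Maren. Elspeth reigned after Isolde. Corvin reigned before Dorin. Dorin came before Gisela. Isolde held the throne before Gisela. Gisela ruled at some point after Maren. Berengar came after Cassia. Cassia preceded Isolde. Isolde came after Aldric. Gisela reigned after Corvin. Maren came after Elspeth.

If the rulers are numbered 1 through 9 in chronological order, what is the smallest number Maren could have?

6

Aldric, Cassia, Corvin, Elspeth, and Isolde must all come before Maren — 5 forced predecessors.
Nothing else is forced ahead of Maren, so their earliest slot is position 5 + 1 = 6.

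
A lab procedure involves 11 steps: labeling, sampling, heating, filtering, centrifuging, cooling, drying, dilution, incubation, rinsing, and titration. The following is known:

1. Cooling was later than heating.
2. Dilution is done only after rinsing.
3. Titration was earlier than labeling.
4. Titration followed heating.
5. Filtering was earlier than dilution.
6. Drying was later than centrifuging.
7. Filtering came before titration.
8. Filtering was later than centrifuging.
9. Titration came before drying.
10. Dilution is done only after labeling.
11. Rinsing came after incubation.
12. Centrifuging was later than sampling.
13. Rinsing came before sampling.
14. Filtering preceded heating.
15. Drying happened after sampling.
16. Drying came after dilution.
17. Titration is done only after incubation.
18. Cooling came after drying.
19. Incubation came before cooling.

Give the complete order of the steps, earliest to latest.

incubation, rinsing, sampling, centrifuging, filtering, heating, titration, labeling, dilution, drying, cooling

The constraints fix every adjacent pair, so only one ordering works:
incubation → rinsing → sampling → centrifuging → filtering → heating → titration → labeling → dilution → drying → cooling.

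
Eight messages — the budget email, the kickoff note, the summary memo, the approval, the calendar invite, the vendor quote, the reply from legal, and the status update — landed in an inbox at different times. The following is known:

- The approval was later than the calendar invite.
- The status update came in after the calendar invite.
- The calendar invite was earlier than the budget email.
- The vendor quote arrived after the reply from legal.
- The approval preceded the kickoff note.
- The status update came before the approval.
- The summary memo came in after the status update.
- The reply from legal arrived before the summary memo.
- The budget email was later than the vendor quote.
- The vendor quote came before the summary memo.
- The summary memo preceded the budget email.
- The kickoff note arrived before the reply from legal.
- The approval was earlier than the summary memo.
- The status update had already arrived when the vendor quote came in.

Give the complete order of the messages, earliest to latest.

The constraints fix every adjacent pair, so only one ordering works:
the calendar invite → the status update → the approval → the kickoff note → the reply from legal → the vendor quote → the summary memo → the budget email.

the calendar invite, the status update, the approval, the kickoff note, the reply from legal, the vendor quote, the summary memo, the budget email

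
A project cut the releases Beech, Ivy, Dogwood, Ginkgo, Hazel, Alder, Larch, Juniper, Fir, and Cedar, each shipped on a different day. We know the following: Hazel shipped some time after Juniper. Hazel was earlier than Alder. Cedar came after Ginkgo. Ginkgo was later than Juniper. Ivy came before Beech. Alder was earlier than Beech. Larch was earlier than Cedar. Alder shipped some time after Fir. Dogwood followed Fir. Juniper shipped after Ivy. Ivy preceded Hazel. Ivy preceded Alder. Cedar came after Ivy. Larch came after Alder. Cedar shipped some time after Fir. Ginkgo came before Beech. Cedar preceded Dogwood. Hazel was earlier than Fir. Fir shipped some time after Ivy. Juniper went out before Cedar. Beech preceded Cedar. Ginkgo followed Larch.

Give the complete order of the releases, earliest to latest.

The constraints fix every adjacent pair, so only one ordering works:
Ivy → Juniper → Hazel → Fir → Alder → Larch → Ginkgo → Beech → Cedar → Dogwood.

Ivy, Juniper, Hazel, Fir, Alder, Larch, Ginkgo, Beech, Cedar, Dogwood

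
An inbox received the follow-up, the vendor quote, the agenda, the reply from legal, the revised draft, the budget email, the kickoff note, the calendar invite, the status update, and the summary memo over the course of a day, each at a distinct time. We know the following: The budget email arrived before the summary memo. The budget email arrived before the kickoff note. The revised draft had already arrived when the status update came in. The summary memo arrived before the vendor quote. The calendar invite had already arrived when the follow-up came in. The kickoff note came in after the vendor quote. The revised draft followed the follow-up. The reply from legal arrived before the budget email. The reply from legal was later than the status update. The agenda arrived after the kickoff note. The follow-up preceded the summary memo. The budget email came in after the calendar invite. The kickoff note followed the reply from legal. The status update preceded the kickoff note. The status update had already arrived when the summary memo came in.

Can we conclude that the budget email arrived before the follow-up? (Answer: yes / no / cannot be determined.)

no

Tracing the constraints gives the follow-up → the revised draft → the status update → the reply from legal → the budget email, so the follow-up must come before the budget email.
That means the budget email cannot be before the follow-up.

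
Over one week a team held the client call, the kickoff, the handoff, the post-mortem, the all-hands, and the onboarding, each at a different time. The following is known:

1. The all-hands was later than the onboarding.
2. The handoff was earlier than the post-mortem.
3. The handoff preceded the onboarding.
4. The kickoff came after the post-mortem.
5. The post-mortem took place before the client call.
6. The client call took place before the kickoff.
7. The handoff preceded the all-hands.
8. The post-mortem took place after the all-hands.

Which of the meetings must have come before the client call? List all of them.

Directly stated before the client call: the post-mortem.
The all-hands reaches the client call via the all-hands → the post-mortem → the client call.
The handoff reaches the client call via the handoff → the post-mortem → the client call.
The onboarding reaches the client call via the onboarding → the all-hands → the post-mortem → the client call.
No chain forces the kickoff ahead of the client call.

the all-hands, the handoff, the onboarding, the post-mortem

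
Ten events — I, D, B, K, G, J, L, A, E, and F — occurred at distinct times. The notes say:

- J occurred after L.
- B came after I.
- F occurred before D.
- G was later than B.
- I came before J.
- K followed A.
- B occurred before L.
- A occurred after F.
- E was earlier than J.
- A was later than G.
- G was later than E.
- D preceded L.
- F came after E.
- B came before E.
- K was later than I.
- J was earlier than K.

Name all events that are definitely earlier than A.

Directly stated before A: F and G.
B reaches A via B → G → A.
E reaches A via E → F → A.
I reaches A via I → B → G → A.
No chain forces K (or any of the others) ahead of A.

B, E, F, G, I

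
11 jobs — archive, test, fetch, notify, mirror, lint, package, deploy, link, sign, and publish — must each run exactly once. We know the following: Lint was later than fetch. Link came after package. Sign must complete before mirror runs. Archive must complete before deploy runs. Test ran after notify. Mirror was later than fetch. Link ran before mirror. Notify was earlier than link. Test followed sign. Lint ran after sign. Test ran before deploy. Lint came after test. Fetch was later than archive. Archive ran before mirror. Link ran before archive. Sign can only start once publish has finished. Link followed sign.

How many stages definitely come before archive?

5

Directly stated before archive: link.
Notify reaches archive via notify → link → archive.
Package reaches archive via package → link → archive.
Publish reaches archive via publish → sign → link → archive.
Likewise sign reaches archive by chaining the stated constraints.
That's link, notify, package, publish, and sign — 5 in all.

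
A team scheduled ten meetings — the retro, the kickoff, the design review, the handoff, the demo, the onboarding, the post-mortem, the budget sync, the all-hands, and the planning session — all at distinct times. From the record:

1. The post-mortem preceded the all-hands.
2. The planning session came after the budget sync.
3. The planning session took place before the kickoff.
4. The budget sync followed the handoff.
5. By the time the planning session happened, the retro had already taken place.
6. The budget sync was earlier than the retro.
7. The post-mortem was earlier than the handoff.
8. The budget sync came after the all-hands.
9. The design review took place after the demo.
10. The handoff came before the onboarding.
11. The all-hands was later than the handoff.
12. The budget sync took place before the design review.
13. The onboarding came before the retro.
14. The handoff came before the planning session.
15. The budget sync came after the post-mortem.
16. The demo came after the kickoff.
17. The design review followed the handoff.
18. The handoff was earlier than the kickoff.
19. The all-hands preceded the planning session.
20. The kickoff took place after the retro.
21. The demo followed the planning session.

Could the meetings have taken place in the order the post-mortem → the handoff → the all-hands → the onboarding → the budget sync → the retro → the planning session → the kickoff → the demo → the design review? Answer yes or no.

yes

Check each stated constraint against the proposed order — e.g. the handoff is ahead of the kickoff; the handoff is ahead of the design review. Every pair is in the required order; nothing is violated.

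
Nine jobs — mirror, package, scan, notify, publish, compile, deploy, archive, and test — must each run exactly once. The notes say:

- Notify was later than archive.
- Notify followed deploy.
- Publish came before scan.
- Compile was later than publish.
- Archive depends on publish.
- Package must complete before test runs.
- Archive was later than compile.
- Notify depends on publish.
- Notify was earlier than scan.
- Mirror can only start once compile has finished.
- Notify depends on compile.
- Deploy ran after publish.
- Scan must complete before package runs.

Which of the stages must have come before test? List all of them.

archive, compile, deploy, notify, package, publish, scan

Directly stated before test: package.
Archive reaches test via archive → notify → scan → package → test.
Compile reaches test via compile → notify → scan → package → test.
Deploy reaches test via deploy → notify → scan → package → test.
Likewise notify, publish, and scan each reach test by chaining the stated constraints.
No chain forces mirror ahead of test.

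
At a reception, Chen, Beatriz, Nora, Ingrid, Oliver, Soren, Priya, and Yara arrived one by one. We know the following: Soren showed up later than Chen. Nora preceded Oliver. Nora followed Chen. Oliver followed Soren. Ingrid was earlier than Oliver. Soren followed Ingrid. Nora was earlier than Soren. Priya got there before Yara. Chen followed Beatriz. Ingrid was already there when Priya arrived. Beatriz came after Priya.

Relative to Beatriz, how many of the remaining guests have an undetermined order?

1

Forced before Beatriz: Ingrid and Priya; forced after Beatriz: Chen, Nora, Oliver, and Soren.
That leaves Yara with no forced order relative to Beatriz — 1.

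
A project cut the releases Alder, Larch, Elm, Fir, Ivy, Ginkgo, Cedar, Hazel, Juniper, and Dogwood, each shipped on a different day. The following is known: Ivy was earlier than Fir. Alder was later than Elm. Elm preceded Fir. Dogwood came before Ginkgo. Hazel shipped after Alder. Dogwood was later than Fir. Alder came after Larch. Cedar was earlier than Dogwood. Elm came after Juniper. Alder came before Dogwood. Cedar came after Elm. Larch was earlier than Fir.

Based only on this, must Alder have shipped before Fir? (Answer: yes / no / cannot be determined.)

cannot be determined

No chain of stated constraints runs from Alder to Fir, and none runs from Fir to Alder either.
So the relative order of Alder and Fir is not fixed by the given facts.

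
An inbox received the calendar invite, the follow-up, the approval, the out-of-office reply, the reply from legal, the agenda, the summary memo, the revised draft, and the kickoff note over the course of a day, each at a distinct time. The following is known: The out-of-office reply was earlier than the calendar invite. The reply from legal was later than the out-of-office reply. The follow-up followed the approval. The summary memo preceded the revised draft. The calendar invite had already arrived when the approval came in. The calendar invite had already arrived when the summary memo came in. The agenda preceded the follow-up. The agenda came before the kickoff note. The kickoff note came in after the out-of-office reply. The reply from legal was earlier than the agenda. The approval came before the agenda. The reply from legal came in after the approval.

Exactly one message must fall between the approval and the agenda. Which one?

Tracing the constraints gives the approval → the reply from legal → the agenda, so the reply from legal sits after the approval and before the agenda.
No other message is forced both after the approval and before the agenda.

the reply from legal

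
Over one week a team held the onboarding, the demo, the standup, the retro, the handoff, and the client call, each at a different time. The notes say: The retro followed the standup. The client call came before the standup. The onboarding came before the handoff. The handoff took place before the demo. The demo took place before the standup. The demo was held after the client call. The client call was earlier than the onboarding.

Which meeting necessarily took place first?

the client call

The client call has a chain of constraints placing it before every other meeting, so the client call must be first.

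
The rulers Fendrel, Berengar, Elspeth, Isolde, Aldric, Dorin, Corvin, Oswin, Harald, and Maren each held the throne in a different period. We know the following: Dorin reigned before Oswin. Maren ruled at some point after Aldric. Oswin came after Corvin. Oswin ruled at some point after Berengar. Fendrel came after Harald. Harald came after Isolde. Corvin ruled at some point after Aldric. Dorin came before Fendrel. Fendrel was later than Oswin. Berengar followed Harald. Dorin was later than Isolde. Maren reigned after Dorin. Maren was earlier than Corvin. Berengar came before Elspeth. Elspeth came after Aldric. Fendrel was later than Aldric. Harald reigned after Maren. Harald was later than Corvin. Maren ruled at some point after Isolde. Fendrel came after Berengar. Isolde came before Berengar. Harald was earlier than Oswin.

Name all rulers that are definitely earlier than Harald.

Aldric, Corvin, Dorin, Isolde, Maren

Directly stated before Harald: Corvin, Isolde, and Maren.
Aldric reaches Harald via Aldric → Corvin → Harald.
Dorin reaches Harald via Dorin → Maren → Harald.
No chain forces Elspeth (or any of the others) ahead of Harald.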